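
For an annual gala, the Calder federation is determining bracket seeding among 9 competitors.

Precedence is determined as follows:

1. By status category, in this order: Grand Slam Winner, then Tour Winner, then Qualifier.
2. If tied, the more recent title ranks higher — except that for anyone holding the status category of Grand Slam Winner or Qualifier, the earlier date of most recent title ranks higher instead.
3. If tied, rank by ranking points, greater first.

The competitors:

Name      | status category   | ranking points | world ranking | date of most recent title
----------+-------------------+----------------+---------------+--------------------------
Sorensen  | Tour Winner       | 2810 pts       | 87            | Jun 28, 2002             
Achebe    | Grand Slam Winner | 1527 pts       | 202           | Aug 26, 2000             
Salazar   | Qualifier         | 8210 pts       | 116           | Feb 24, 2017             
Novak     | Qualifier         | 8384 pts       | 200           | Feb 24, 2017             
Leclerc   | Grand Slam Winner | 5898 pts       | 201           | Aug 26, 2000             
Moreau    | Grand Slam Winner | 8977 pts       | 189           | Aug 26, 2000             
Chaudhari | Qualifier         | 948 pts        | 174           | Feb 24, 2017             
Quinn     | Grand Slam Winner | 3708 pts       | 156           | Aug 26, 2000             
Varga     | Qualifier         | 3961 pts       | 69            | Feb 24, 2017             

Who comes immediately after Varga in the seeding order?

Chaudhari

By status category: Moreau, Leclerc, Quinn and Achebe (Grand Slam Winner); then Sorensen (Tour Winner); then Novak, Salazar, Varga and Chaudhari (Qualifier).
Moreau, Leclerc, Quinn and Achebe all have date of most recent title Aug 26, 2000, so the next rule applies.
Among Moreau, Leclerc, Quinn and Achebe, by ranking points (higher first): Moreau (8977 pts) before Leclerc (5898 pts) before Quinn (3708 pts) before Achebe (1527 pts).
Novak, Salazar, Varga and Chaudhari all have date of most recent title Feb 24, 2017, so the next rule applies.
Among Novak, Salazar, Varga and Chaudhari, by ranking points (higher first): Novak (8384 pts) before Salazar (8210 pts) before Varga (3961 pts) before Chaudhari (948 pts).
Order: Moreau, Leclerc, Quinn, Achebe, Sorensen, Novak, Salazar, Varga, Chaudhari.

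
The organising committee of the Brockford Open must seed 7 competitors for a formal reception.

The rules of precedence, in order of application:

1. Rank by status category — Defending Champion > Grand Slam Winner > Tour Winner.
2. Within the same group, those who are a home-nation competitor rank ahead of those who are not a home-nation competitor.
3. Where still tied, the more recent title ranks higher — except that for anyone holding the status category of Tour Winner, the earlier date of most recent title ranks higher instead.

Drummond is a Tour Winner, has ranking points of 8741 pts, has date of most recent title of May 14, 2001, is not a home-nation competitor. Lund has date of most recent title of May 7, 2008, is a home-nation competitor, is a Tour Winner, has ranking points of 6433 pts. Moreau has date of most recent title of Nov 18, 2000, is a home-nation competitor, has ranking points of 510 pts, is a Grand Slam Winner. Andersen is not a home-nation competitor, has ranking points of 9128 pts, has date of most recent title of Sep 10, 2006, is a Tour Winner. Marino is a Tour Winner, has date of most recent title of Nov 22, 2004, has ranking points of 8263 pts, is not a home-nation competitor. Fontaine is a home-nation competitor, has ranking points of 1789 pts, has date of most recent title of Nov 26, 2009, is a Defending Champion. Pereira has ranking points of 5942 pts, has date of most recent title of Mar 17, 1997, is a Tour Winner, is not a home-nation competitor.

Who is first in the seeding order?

By status category: Fontaine (Defending Champion); then Moreau (Grand Slam Winner); then Lund, Pereira, Drummond, Marino and Andersen (Tour Winner).
Among Lund, Pereira, Drummond, Marino and Andersen, a home-nation competitor before not a home-nation competitor: Lund (a home-nation competitor) before Pereira, Drummond, Marino and Andersen (not a home-nation competitor).
Among Pereira, Drummond, Marino and Andersen, by date of most recent title (earlier first) (reversed rule for this group): Pereira (Mar 17, 1997) before Drummond (May 14, 2001) before Marino (Nov 22, 2004) before Andersen (Sep 10, 2006).
Order: Fontaine, Moreau, Lund, Pereira, Drummond, Marino, Andersen.

Fontaine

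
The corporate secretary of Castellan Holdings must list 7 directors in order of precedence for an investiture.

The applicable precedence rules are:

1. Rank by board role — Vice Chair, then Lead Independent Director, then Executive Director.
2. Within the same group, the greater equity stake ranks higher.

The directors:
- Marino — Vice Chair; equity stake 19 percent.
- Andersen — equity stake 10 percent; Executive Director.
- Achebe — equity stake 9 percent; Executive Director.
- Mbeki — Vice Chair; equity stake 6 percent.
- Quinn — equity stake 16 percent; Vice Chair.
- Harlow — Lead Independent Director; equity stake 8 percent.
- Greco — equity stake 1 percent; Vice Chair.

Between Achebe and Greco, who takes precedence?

By board role: Marino, Quinn, Mbeki and Greco (Vice Chair); then Harlow (Lead Independent Director); then Andersen and Achebe (Executive Director).
Among Marino, Quinn, Mbeki and Greco, by equity stake (higher first): Marino (19 percent) before Quinn (16 percent) before Mbeki (6 percent) before Greco (1 percent).
Among Andersen and Achebe, by equity stake (higher first): Andersen (10 percent) before Achebe (9 percent).
So Greco takes precedence.

Greco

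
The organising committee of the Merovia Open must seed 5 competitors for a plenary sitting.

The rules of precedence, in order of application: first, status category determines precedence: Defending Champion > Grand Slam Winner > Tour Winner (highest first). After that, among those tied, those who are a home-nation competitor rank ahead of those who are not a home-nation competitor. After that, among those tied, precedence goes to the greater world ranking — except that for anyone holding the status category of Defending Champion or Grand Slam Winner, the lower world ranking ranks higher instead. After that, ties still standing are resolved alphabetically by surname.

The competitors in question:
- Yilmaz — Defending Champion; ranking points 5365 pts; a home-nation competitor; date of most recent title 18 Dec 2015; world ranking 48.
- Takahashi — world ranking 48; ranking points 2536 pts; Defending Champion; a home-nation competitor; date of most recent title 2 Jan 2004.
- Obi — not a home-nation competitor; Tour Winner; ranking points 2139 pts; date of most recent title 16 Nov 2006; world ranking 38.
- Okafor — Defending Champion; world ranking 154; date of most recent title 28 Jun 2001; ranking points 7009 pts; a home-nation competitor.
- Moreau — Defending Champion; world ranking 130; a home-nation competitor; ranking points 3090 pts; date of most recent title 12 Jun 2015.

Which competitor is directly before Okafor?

By status category: Takahashi, Yilmaz, Moreau and Okafor (Defending Champion); then Obi (Tour Winner).
Takahashi, Yilmaz, Moreau and Okafor are each a home-nation competitor, so the next rule applies.
Among Takahashi, Yilmaz, Moreau and Okafor, by world ranking (lower first) (reversed rule for this group): Takahashi and Yilmaz (48) before Moreau (130) before Okafor (154).
Among Takahashi and Yilmaz, alphabetically by surname: Takahashi before Yilmaz.
Order: Takahashi, Yilmaz, Moreau, Okafor, Obi.

Moreau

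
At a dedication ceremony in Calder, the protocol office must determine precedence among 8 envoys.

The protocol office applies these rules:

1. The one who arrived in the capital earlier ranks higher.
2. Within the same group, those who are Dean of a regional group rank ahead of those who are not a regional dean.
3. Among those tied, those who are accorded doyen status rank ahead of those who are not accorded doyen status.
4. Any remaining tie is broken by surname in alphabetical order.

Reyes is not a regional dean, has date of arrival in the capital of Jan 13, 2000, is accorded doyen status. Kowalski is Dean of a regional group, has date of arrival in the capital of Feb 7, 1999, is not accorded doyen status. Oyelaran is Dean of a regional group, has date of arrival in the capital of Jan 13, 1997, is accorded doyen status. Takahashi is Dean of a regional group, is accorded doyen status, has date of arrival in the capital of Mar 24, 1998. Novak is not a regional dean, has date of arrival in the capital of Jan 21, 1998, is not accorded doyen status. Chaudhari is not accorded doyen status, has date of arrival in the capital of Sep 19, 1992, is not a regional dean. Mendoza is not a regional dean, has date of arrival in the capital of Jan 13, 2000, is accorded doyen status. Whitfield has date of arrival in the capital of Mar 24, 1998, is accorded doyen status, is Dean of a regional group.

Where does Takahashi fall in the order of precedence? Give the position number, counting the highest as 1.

4

By date of arrival in the capital (earlier first): Chaudhari (Sep 19, 1992); then Oyelaran (Jan 13, 1997); then Novak (Jan 21, 1998); then Takahashi and Whitfield (both Mar 24, 1998); then Kowalski (Feb 7, 1999); then Mendoza and Reyes (both Jan 13, 2000).
Takahashi and Whitfield are each Dean of a regional group, so the next rule applies.
Takahashi and Whitfield are each accorded doyen status, so the next rule applies.
Among Takahashi and Whitfield, alphabetically by surname: Takahashi before Whitfield.
Mendoza and Reyes are each not a regional dean, so the next rule applies.
Mendoza and Reyes are each accorded doyen status, so the next rule applies.
Among Mendoza and Reyes, alphabetically by surname: Mendoza before Reyes.
Order: Chaudhari, Oyelaran, Novak, Takahashi, Whitfield, Kowalski, Mendoza, Reyes. So position 4.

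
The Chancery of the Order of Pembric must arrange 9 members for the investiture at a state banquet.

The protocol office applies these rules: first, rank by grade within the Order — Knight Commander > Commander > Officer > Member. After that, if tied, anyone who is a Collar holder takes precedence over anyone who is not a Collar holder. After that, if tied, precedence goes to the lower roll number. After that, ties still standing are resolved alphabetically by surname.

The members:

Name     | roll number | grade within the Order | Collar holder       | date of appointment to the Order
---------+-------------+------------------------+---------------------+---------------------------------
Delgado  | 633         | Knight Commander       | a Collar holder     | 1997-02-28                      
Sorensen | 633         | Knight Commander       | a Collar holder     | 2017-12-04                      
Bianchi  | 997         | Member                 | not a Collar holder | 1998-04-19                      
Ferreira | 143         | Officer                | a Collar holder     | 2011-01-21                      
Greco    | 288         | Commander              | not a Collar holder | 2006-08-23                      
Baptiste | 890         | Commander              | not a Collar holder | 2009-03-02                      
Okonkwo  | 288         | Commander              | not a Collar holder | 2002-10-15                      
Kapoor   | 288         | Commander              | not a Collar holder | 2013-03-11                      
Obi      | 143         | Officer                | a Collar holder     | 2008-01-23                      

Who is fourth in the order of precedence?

By grade within the Order: Delgado and Sorensen (Knight Commander); then Greco, Kapoor, Okonkwo and Baptiste (Commander); then Ferreira and Obi (Officer); then Bianchi (Member).
Delgado and Sorensen are each a Collar holder, so the next rule applies.
Delgado and Sorensen both have roll number 633, so the next rule applies.
Among Delgado and Sorensen, alphabetically by surname: Delgado before Sorensen.
Greco, Kapoor, Okonkwo and Baptiste are each not a Collar holder, so the next rule applies.
Among Greco, Kapoor, Okonkwo and Baptiste, by roll number (lower first): Greco, Kapoor and Okonkwo (288) before Baptiste (890).
Among Greco, Kapoor and Okonkwo, alphabetically by surname: Greco before Kapoor before Okonkwo.
Ferreira and Obi are each a Collar holder, so the next rule applies.
Ferreira and Obi both have roll number 143, so the next rule applies.
Among Ferreira and Obi, alphabetically by surname: Ferreira before Obi.
Order: Delgado, Sorensen, Greco, Kapoor, Okonkwo, Baptiste, Ferreira, Obi, Bianchi.

Kapoor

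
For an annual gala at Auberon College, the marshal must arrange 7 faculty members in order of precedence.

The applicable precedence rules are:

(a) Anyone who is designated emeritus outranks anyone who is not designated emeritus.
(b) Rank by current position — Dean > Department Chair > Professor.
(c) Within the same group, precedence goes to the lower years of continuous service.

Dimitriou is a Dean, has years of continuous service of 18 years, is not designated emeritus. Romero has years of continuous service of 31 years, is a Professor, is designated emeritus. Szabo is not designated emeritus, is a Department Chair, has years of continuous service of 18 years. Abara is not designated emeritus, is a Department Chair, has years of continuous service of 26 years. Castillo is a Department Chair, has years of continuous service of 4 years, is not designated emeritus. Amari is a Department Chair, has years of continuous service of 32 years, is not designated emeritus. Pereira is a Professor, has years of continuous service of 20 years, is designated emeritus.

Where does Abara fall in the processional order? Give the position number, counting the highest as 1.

By the first rule: Pereira and Romero (both designated emeritus); then Dimitriou, Castillo, Szabo, Abara and Amari (each not designated emeritus).
Pereira and Romero are each Professor, so the next rule applies.
Among Pereira and Romero, by years of continuous service (lower first): Pereira (20 years) before Romero (31 years).
Among Dimitriou, Castillo, Szabo, Abara and Amari, by current position: Dimitriou (Dean) before Castillo, Szabo, Abara and Amari (Department Chair).
Among Castillo, Szabo, Abara and Amari, by years of continuous service (lower first): Castillo (4 years) before Szabo (18 years) before Abara (26 years) before Amari (32 years).
Order: Pereira, Romero, Dimitriou, Castillo, Szabo, Abara, Amari. So position 6.

6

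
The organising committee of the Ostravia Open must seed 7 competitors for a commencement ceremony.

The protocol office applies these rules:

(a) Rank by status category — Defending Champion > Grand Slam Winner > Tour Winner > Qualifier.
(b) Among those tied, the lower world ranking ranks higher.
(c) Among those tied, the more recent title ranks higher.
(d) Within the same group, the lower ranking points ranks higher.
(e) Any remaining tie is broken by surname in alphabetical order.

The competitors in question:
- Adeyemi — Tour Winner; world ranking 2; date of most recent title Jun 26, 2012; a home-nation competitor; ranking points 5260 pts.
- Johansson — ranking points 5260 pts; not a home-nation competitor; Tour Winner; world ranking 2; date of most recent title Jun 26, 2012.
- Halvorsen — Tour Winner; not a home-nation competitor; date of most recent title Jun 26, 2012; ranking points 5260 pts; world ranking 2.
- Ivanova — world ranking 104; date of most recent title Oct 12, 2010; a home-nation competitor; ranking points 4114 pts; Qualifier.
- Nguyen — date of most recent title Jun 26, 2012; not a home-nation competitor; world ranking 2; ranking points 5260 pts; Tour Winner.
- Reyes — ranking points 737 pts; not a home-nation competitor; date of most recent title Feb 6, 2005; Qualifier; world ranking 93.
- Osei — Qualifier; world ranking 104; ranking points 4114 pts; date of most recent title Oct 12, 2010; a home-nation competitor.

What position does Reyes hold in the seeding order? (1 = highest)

5

By status category: Adeyemi, Halvorsen, Johansson and Nguyen (Tour Winner); then Reyes, Ivanova and Osei (Qualifier).
Adeyemi, Halvorsen, Johansson and Nguyen all have world ranking 2, so the next rule applies.
Adeyemi, Halvorsen, Johansson and Nguyen all have date of most recent title Jun 26, 2012, so the next rule applies.
Adeyemi, Halvorsen, Johansson and Nguyen all have ranking points 5260 pts, so the next rule applies.
Among Adeyemi, Halvorsen, Johansson and Nguyen, alphabetically by surname: Adeyemi before Halvorsen before Johansson before Nguyen.
Among Reyes, Ivanova and Osei, by world ranking (lower first): Reyes (93) before Ivanova and Osei (104).
Ivanova and Osei both have date of most recent title Oct 12, 2010, so the next rule applies.
Ivanova and Osei both have ranking points 4114 pts, so the next rule applies.
Among Ivanova and Osei, alphabetically by surname: Ivanova before Osei.
Order: Adeyemi, Halvorsen, Johansson, Nguyen, Reyes, Ivanova, Osei. So position 5.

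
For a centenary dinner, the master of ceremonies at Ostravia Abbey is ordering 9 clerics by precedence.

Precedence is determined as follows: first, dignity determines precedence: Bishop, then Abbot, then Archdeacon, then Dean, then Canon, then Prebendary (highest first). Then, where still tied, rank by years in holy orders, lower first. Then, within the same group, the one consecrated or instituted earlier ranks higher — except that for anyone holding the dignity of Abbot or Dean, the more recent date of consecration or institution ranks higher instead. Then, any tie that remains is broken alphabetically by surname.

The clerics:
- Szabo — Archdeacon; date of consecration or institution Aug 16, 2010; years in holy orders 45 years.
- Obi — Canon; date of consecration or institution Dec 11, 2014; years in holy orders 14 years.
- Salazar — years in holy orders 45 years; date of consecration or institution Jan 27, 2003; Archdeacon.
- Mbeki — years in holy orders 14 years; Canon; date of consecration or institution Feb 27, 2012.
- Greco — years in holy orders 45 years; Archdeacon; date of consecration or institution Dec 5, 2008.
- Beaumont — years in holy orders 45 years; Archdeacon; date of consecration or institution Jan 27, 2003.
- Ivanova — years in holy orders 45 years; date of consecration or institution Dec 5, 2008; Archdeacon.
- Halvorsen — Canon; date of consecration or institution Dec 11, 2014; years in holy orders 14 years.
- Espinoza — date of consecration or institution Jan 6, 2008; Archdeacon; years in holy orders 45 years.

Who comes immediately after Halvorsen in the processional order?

By dignity: Beaumont, Salazar, Espinoza, Greco, Ivanova and Szabo (Archdeacon); then Mbeki, Halvorsen and Obi (Canon).
Beaumont, Salazar, Espinoza, Greco, Ivanova and Szabo all have years in holy orders 45 years, so the next rule applies.
Among Beaumont, Salazar, Espinoza, Greco, Ivanova and Szabo, by date of consecration or institution (earlier first): Beaumont and Salazar (Jan 27, 2003) before Espinoza (Jan 6, 2008) before Greco and Ivanova (Dec 5, 2008) before Szabo (Aug 16, 2010).
Among Beaumont and Salazar, alphabetically by surname: Beaumont before Salazar.
Among Greco and Ivanova, alphabetically by surname: Greco before Ivanova.
Mbeki, Halvorsen and Obi all have years in holy orders 14 years, so the next rule applies.
Among Mbeki, Halvorsen and Obi, by date of consecration or institution (earlier first): Mbeki (Feb 27, 2012) before Halvorsen and Obi (Dec 11, 2014).
Among Halvorsen and Obi, alphabetically by surname: Halvorsen before Obi.
Order: Beaumont, Salazar, Espinoza, Greco, Ivanova, Szabo, Mbeki, Halvorsen, Obi.

Obi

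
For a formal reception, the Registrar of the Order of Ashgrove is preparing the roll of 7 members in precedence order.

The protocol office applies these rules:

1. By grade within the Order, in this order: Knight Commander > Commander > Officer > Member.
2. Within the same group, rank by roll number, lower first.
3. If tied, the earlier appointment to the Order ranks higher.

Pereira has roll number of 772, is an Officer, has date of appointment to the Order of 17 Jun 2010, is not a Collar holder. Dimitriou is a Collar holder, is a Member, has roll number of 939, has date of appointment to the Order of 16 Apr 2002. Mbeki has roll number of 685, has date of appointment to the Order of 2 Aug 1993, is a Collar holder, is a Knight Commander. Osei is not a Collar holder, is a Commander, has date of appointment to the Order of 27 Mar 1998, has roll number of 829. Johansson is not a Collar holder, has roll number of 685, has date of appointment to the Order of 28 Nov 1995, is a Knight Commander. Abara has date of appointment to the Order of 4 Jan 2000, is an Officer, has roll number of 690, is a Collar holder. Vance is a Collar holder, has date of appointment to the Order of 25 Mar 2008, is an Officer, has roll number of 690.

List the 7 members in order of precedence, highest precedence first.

By grade within the Order: Mbeki and Johansson (Knight Commander); then Osei (Commander); then Abara, Vance and Pereira (Officer); then Dimitriou (Member).
Mbeki and Johansson both have roll number 685, so the next rule applies.
Among Mbeki and Johansson, by date of appointment to the Order (earlier first): Mbeki (2 Aug 1993) before Johansson (28 Nov 1995).
Among Abara, Vance and Pereira, by roll number (lower first): Abara and Vance (690) before Pereira (772).
Among Abara and Vance, by date of appointment to the Order (earlier first): Abara (4 Jan 2000) before Vance (25 Mar 2008).
Full order: Mbeki, Johansson, Osei, Abara, Vance, Pereira, Dimitriou.

Mbeki, Johansson, Osei, Abara, Vance, Pereira, Dimitriou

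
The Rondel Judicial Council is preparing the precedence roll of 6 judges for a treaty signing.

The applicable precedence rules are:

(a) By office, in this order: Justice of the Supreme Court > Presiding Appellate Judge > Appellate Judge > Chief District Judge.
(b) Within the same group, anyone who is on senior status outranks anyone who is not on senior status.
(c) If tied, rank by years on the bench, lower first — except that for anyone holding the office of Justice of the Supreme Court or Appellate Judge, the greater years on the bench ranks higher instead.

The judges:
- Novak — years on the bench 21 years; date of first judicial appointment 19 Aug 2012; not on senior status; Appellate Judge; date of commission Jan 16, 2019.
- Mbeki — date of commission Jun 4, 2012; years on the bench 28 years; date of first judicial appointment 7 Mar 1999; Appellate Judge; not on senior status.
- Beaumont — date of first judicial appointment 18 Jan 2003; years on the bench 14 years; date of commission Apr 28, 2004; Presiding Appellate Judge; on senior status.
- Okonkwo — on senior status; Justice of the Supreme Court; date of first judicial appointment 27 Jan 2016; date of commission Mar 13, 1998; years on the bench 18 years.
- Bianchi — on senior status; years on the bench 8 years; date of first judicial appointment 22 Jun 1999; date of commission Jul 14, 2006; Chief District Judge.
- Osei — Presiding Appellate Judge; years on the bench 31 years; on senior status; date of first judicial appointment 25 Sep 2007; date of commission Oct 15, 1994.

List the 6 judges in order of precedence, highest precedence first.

By office: Okonkwo (Justice of the Supreme Court); then Beaumont and Osei (Presiding Appellate Judge); then Mbeki and Novak (Appellate Judge); then Bianchi (Chief District Judge).
Beaumont and Osei are each on senior status, so the next rule applies.
Among Beaumont and Osei, by years on the bench (lower first): Beaumont (14 years) before Osei (31 years).
Mbeki and Novak are each not on senior status, so the next rule applies.
Among Mbeki and Novak, by years on the bench (higher first) (reversed rule for this group): Mbeki (28 years) before Novak (21 years).
Full order: Okonkwo, Beaumont, Osei, Mbeki, Novak, Bianchi.

Okonkwo, Beaumont, Osei, Mbeki, Novak, Bianchi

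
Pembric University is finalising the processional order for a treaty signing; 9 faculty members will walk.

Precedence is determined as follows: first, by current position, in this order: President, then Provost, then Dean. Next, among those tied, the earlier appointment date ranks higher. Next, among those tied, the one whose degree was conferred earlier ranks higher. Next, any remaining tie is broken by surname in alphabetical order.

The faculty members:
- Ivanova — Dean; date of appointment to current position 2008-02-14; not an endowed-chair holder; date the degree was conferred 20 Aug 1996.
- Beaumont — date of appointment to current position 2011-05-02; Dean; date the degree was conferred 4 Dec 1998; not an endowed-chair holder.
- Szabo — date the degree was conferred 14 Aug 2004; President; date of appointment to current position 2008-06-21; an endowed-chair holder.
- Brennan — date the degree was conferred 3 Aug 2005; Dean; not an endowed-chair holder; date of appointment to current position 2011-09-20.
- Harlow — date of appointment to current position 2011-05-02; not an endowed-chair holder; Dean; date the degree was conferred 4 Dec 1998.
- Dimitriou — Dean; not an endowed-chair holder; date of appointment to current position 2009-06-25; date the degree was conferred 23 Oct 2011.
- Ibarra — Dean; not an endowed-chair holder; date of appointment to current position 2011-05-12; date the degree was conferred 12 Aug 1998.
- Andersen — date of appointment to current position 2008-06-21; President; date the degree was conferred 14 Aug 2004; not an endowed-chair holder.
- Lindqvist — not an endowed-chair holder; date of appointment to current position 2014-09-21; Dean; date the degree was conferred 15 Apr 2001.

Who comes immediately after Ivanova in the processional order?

Dimitriou

By current position: Andersen and Szabo (President); then Ivanova, Dimitriou, Beaumont, Harlow, Ibarra, Brennan and Lindqvist (Dean).
Andersen and Szabo both have date of appointment to current position 2008-06-21, so the next rule applies.
Andersen and Szabo both have date the degree was conferred 14 Aug 2004, so the next rule applies.
Among Andersen and Szabo, alphabetically by surname: Andersen before Szabo.
Among Ivanova, Dimitriou, Beaumont, Harlow, Ibarra, Brennan and Lindqvist, by date of appointment to current position (earlier first): Ivanova (2008-02-14) before Dimitriou (2009-06-25) before Beaumont and Harlow (2011-05-02) before Ibarra (2011-05-12) before Brennan (2011-09-20) before Lindqvist (2014-09-21).
Beaumont and Harlow both have date the degree was conferred 4 Dec 1998, so the next rule applies.
Among Beaumont and Harlow, alphabetically by surname: Beaumont before Harlow.
Order: Andersen, Szabo, Ivanova, Dimitriou, Beaumont, Harlow, Ibarra, Brennan, Lindqvist.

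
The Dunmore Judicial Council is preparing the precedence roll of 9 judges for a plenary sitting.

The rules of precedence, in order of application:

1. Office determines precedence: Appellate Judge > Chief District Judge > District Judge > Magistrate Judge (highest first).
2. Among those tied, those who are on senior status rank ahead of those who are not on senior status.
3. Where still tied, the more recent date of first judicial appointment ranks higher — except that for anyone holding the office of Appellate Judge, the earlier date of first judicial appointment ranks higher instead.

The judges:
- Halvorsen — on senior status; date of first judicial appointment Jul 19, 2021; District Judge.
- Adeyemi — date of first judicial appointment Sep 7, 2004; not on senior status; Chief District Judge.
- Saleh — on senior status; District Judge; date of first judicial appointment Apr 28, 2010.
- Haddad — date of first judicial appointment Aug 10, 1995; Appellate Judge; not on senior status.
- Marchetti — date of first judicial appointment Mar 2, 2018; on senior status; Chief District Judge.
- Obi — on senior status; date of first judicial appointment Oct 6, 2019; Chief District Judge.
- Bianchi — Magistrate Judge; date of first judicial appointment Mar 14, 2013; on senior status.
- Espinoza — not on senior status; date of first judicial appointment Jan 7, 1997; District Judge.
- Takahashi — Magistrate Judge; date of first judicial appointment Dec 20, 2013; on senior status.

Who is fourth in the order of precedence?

Adeyemi

By office: Haddad (Appellate Judge); then Obi, Marchetti and Adeyemi (Chief District Judge); then Halvorsen, Saleh and Espinoza (District Judge); then Takahashi and Bianchi (Magistrate Judge).
Among Obi, Marchetti and Adeyemi, on senior status before not on senior status: Obi and Marchetti (on senior status) before Adeyemi (not on senior status).
Among Obi and Marchetti, by date of first judicial appointment (later first): Obi (Oct 6, 2019) before Marchetti (Mar 2, 2018).
Among Halvorsen, Saleh and Espinoza, on senior status before not on senior status: Halvorsen and Saleh (on senior status) before Espinoza (not on senior status).
Among Halvorsen and Saleh, by date of first judicial appointment (later first): Halvorsen (Jul 19, 2021) before Saleh (Apr 28, 2010).
Takahashi and Bianchi are each on senior status, so the next rule applies.
Among Takahashi and Bianchi, by date of first judicial appointment (later first): Takahashi (Dec 20, 2013) before Bianchi (Mar 14, 2013).
Order: Haddad, Obi, Marchetti, Adeyemi, Halvorsen, Saleh, Espinoza, Takahashi, Bianchi.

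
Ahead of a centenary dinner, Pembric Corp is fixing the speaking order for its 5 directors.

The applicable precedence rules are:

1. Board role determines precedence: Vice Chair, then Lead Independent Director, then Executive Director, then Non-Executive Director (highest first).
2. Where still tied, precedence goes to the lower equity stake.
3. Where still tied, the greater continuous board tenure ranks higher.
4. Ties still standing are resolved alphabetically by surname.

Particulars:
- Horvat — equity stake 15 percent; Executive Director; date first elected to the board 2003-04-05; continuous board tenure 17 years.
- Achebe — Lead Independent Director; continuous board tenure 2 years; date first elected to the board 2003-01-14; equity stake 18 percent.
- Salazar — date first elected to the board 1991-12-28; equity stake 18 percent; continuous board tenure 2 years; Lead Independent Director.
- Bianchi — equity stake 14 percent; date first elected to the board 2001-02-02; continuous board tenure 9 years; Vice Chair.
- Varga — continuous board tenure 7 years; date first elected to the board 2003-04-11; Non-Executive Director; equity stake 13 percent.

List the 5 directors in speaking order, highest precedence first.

Bianchi, Achebe, Salazar, Horvat, Varga

By board role: Bianchi (Vice Chair); then Achebe and Salazar (Lead Independent Director); then Horvat (Executive Director); then Varga (Non-Executive Director).
Achebe and Salazar both have equity stake 18 percent, so the next rule applies.
Achebe and Salazar both have continuous board tenure 2 years, so the next rule applies.
Among Achebe and Salazar, alphabetically by surname: Achebe before Salazar.
Full order: Bianchi, Achebe, Salazar, Horvat, Varga.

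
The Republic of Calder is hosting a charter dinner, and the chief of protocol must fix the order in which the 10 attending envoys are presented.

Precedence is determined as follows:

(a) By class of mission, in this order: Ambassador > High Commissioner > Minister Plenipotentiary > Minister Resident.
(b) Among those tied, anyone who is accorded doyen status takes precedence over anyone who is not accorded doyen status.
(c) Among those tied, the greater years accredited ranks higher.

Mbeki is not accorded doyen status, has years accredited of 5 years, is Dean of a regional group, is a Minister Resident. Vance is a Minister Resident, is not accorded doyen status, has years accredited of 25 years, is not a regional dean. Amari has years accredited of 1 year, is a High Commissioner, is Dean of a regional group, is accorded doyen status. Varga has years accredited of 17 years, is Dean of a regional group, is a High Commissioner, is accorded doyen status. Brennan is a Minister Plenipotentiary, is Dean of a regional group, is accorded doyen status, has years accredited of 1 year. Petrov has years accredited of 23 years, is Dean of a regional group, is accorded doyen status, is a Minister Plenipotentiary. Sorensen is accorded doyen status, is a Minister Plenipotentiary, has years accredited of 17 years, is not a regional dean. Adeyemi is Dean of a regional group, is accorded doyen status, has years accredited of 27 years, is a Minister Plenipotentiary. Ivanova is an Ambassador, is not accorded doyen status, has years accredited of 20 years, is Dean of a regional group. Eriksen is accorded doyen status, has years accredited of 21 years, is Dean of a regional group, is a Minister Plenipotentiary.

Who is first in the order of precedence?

By class of mission: Ivanova (Ambassador); then Varga and Amari (High Commissioner); then Adeyemi, Petrov, Eriksen, Sorensen and Brennan (Minister Plenipotentiary); then Vance and Mbeki (Minister Resident).
Varga and Amari are each accorded doyen status, so the next rule applies.
Among Varga and Amari, by years accredited (higher first): Varga (17 years) before Amari (1 year).
Adeyemi, Petrov, Eriksen, Sorensen and Brennan are each accorded doyen status, so the next rule applies.
Among Adeyemi, Petrov, Eriksen, Sorensen and Brennan, by years accredited (higher first): Adeyemi (27 years) before Petrov (23 years) before Eriksen (21 years) before Sorensen (17 years) before Brennan (1 year).
Vance and Mbeki are each not accorded doyen status, so the next rule applies.
Among Vance and Mbeki, by years accredited (higher first): Vance (25 years) before Mbeki (5 years).
Order: Ivanova, Varga, Amari, Adeyemi, Petrov, Eriksen, Sorensen, Brennan, Vance, Mbeki.

Ivanova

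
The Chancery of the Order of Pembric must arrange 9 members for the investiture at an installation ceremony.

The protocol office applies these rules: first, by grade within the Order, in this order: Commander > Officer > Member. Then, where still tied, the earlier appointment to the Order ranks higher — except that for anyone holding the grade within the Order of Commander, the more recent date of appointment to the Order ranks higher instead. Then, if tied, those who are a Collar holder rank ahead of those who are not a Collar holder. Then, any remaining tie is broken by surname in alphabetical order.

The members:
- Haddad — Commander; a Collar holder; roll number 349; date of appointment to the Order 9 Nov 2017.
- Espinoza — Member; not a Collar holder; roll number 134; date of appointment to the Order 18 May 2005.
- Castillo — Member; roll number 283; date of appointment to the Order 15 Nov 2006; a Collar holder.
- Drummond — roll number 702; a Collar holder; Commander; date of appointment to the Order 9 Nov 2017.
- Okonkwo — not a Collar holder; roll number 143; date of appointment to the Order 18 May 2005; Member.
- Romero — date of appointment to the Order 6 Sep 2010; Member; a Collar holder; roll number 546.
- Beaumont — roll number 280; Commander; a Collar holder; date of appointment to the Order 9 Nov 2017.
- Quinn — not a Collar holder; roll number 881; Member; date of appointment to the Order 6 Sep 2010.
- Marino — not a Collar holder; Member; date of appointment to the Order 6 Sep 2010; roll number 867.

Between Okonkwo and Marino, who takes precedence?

Okonkwo

By grade within the Order: Beaumont, Drummond and Haddad (Commander); then Espinoza, Okonkwo, Castillo, Romero, Marino and Quinn (Member).
Beaumont, Drummond and Haddad all have date of appointment to the Order 9 Nov 2017, so the next rule applies.
Beaumont, Drummond and Haddad are each a Collar holder, so the next rule applies.
Among Beaumont, Drummond and Haddad, alphabetically by surname: Beaumont before Drummond before Haddad.
Among Espinoza, Okonkwo, Castillo, Romero, Marino and Quinn, by date of appointment to the Order (earlier first): Espinoza and Okonkwo (18 May 2005) before Castillo (15 Nov 2006) before Romero, Marino and Quinn (6 Sep 2010).
Espinoza and Okonkwo are each not a Collar holder, so the next rule applies.
Among Espinoza and Okonkwo, alphabetically by surname: Espinoza before Okonkwo.
Among Romero, Marino and Quinn, a Collar holder before not a Collar holder: Romero (a Collar holder) before Marino and Quinn (not a Collar holder).
Among Marino and Quinn, alphabetically by surname: Marino before Quinn.
So Okonkwo takes precedence.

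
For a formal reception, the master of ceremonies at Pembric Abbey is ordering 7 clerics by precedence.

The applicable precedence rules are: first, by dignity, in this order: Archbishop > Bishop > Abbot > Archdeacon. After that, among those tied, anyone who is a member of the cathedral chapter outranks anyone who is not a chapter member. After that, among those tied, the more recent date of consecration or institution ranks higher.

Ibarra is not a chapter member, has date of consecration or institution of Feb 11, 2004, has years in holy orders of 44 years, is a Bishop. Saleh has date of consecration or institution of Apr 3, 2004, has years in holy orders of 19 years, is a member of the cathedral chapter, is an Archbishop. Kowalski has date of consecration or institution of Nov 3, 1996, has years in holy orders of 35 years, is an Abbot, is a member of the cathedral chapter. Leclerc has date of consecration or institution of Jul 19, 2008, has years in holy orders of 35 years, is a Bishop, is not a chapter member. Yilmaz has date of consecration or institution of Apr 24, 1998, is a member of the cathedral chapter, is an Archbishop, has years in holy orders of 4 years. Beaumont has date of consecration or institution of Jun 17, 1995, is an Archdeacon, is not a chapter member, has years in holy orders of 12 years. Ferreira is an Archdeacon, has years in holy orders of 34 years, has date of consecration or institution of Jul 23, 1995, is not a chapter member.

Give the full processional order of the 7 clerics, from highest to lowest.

By dignity: Saleh and Yilmaz (Archbishop); then Leclerc and Ibarra (Bishop); then Kowalski (Abbot); then Ferreira and Beaumont (Archdeacon).
Saleh and Yilmaz are each a member of the cathedral chapter, so the next rule applies.
Among Saleh and Yilmaz, by date of consecration or institution (later first): Saleh (Apr 3, 2004) before Yilmaz (Apr 24, 1998).
Leclerc and Ibarra are each not a chapter member, so the next rule applies.
Among Leclerc and Ibarra, by date of consecration or institution (later first): Leclerc (Jul 19, 2008) before Ibarra (Feb 11, 2004).
Ferreira and Beaumont are each not a chapter member, so the next rule applies.
Among Ferreira and Beaumont, by date of consecration or institution (later first): Ferreira (Jul 23, 1995) before Beaumont (Jun 17, 1995).
Full order: Saleh, Yilmaz, Leclerc, Ibarra, Kowalski, Ferreira, Beaumont.

Saleh, Yilmaz, Leclerc, Ibarra, Kowalski, Ferreira, Beaumont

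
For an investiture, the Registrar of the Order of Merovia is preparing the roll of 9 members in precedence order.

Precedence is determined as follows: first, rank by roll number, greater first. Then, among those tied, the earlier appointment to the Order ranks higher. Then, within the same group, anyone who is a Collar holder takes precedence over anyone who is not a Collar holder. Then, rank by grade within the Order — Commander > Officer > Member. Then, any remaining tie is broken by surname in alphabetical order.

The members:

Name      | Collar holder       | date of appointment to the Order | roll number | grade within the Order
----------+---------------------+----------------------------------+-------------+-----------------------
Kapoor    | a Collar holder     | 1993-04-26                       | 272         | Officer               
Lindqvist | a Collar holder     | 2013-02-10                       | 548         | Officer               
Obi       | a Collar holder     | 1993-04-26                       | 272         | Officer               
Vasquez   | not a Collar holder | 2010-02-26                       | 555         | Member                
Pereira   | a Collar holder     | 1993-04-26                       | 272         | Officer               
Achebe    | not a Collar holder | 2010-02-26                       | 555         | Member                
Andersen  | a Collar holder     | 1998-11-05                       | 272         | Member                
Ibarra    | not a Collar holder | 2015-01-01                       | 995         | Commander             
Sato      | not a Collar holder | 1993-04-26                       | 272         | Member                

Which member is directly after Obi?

By roll number (higher first): Ibarra (995); then Achebe and Vasquez (both 555); then Lindqvist (548); then Kapoor, Obi, Pereira, Sato and Andersen (each 272).
Achebe and Vasquez both have date of appointment to the Order 2010-02-26, so the next rule applies.
Achebe and Vasquez are each not a Collar holder, so the next rule applies.
Achebe and Vasquez are each Member, so the next rule applies.
Among Achebe and Vasquez, alphabetically by surname: Achebe before Vasquez.
Among Kapoor, Obi, Pereira, Sato and Andersen, by date of appointment to the Order (earlier first): Kapoor, Obi, Pereira and Sato (1993-04-26) before Andersen (1998-11-05).
Among Kapoor, Obi, Pereira and Sato, a Collar holder before not a Collar holder: Kapoor, Obi and Pereira (a Collar holder) before Sato (not a Collar holder).
Kapoor, Obi and Pereira are each Officer, so the next rule applies.
Among Kapoor, Obi and Pereira, alphabetically by surname: Kapoor before Obi before Pereira.
Order: Ibarra, Achebe, Vasquez, Lindqvist, Kapoor, Obi, Pereira, Sato, Andersen.

Pereira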